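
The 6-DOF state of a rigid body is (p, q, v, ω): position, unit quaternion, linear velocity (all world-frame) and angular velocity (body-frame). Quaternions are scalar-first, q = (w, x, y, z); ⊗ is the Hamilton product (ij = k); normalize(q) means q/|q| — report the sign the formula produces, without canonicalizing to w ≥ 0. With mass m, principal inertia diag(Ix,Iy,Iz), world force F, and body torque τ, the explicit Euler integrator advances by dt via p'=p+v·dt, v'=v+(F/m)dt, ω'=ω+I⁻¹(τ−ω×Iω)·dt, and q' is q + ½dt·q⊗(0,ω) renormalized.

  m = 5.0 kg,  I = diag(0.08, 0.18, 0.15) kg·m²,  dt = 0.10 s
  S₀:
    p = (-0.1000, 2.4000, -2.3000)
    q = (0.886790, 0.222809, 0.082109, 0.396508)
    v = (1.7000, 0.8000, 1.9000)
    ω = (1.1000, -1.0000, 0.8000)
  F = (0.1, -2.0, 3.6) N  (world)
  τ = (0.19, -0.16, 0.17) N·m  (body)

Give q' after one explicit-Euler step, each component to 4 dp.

q' = (0.8597, 0.2936, 0.0505, 0.4148)

Hamilton product q⊗(0,ω) = (-0.4801873, 1.4376642, -0.6288784, 0.3963031)
q + ½dt·q⊗(0,ω), renormalized = (0.8597, 0.2936, 0.0505, 0.4148)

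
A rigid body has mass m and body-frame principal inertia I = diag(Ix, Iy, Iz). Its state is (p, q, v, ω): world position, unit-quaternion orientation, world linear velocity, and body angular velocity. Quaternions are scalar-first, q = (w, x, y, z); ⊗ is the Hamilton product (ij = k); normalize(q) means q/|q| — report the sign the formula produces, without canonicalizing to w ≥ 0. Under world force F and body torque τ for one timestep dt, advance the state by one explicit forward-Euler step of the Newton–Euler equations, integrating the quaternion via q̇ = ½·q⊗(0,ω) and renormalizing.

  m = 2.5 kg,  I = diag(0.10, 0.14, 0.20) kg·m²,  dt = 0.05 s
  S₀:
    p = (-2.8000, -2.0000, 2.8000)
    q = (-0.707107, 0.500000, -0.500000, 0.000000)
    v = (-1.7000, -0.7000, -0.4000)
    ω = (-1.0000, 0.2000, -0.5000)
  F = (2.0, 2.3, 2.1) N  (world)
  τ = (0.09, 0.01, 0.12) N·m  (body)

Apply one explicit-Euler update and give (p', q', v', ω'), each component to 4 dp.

new position p' = (-2.8850, -2.0350, 2.7800)
v' = v + a·dt = (-1.6600, -0.6540, -0.3580)
α = I⁻¹(τ − ω×Iω) = (0.9600, 0.4286, 0.6400)
ω' = ω + α·dt = (-0.9520, 0.2214, -0.4680)
Hamilton product q⊗(0,ω) = (0.6000000, 0.9571070, 0.1085786, -0.0464465)
q + ½dt·q⊗(0,ω), renormalized = (-0.6918, 0.5237, -0.4971, -0.0012)

p' = (-2.8850, -2.0350, 2.7800)
q' = (-0.6918, 0.5237, -0.4971, -0.0012)
v' = (-1.6600, -0.6540, -0.3580)
ω' = (-0.9520, 0.2214, -0.4680)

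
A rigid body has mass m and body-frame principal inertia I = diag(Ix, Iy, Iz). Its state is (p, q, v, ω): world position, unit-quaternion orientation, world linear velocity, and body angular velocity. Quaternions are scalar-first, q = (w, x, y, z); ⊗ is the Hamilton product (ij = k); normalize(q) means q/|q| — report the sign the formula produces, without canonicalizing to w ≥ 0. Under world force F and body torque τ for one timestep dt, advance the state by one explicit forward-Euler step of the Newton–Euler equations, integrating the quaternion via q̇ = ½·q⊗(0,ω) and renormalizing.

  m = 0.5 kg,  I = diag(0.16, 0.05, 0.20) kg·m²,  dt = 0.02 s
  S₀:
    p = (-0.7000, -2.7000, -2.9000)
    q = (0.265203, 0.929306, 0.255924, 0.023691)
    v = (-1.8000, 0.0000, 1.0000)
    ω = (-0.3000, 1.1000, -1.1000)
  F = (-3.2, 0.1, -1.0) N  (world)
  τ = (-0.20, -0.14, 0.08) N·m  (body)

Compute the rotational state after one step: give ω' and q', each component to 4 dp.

α = I⁻¹(τ − ω×Iω) = (-0.1156, -2.5360, 0.2185)
ω' = ω + α·dt = (-0.3023, 1.0493, -1.0956)
2q̇ = q⊗(0,ω) = (0.0233355, -0.3871374, 1.3068526, 0.8072905)
q' = normalize(q + ½dt·q⊗(0,ω)) = (0.2654, 0.9253, 0.2690, 0.0318)

ω' = (-0.3023, 1.0493, -1.0956)
q' = (0.2654, 0.9253, 0.2690, 0.0318)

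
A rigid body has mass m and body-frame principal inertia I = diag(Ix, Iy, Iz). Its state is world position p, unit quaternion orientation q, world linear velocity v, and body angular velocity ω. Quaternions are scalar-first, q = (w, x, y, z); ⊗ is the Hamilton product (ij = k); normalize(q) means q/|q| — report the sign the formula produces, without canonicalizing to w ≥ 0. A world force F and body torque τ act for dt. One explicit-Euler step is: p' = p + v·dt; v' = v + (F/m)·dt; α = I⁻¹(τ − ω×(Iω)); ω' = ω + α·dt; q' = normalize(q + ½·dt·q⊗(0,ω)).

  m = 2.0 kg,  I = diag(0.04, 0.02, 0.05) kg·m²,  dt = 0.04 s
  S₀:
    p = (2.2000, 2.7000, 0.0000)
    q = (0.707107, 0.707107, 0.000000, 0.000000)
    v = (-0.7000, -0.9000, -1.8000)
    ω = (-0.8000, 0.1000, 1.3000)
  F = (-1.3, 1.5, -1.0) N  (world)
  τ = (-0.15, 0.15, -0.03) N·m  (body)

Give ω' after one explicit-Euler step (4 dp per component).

gyro term ω×Iω = (0.0039, 0.0104, 0.0016)
(τ − ω×Iω)/I = (-3.8475, 6.9800, -0.6320)
ω + α·dt = (-0.9539, 0.3792, 1.2747)

ω' = (-0.9539, 0.3792, 1.2747)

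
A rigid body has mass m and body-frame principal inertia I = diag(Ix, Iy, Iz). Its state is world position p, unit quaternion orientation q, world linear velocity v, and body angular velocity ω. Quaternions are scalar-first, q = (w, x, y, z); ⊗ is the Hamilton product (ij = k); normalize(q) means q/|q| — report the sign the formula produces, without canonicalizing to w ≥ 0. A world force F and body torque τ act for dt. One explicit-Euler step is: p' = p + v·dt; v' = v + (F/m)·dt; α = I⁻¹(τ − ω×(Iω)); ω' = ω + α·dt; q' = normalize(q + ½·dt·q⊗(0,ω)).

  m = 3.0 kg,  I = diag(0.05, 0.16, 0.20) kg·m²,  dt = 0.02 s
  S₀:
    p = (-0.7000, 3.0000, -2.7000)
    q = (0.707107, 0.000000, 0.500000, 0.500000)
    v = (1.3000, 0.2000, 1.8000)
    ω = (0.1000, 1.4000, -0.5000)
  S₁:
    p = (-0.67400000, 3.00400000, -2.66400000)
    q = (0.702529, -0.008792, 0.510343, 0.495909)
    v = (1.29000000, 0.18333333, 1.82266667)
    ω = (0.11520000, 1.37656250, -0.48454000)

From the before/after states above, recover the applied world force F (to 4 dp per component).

velocity change Δv = (-0.01000000, -0.01666667, 0.02266667)
F = m·Δv/dt = (-1.5000, -2.5000, 3.4000)

F = (-1.5000, -2.5000, 3.4000)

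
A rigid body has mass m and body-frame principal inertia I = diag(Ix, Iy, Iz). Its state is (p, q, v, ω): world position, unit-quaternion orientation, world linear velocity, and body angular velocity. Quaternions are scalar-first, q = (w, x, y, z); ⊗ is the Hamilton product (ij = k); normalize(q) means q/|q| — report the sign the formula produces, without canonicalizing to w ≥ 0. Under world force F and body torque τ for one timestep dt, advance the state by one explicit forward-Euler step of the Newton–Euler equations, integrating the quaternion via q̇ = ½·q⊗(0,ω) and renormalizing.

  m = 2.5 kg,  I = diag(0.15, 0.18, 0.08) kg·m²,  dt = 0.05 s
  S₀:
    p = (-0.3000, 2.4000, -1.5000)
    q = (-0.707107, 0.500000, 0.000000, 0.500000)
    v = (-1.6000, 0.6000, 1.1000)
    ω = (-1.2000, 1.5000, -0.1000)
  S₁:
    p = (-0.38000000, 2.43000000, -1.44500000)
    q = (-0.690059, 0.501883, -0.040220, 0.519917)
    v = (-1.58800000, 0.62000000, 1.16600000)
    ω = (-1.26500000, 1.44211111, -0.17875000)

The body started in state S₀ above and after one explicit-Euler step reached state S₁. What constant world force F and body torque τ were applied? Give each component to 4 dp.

Δv = v₁−v₀ = (0.01200000, 0.02000000, 0.06600000)
F = m·Δv/dt = (0.6000, 1.0000, 3.3000)
Δω = ω₁−ω₀ = (-0.06500000, -0.05788889, -0.07875000)
gyro term ω₀×Iω₀ = (0.0150, 0.0084, -0.0540)
I·α + gyro = (-0.1800, -0.2000, -0.1800)

F = (0.6000, 1.0000, 3.3000)
τ = (-0.1800, -0.2000, -0.1800)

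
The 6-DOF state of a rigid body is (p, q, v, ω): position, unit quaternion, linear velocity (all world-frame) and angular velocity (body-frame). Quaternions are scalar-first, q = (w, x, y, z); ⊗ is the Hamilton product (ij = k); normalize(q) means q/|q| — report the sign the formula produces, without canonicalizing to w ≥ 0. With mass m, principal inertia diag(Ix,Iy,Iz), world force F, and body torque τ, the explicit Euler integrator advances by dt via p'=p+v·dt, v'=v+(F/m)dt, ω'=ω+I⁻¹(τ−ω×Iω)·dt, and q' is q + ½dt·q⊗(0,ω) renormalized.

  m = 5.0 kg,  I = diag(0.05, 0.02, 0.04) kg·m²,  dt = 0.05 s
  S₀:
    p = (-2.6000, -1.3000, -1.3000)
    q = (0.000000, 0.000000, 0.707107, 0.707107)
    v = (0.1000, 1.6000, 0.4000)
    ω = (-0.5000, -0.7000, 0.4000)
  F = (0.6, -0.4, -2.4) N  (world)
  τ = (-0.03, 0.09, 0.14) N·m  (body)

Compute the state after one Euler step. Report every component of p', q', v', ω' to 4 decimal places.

p' = (-2.5950, -1.2200, -1.2800)
q' = (0.0053, 0.0194, 0.6981, 0.7157)
v' = (0.1060, 1.5960, 0.3760)
ω' = (-0.5244, -0.4700, 0.5881)

gyro term ω×Iω = (-0.0056, -0.0020, -0.0105)
angular accel α = (-0.4880, 4.6000, 3.7625)
new body rate ω' = (-0.5244, -0.4700, 0.5881)
2q̇ = q⊗(0,ω) = (0.2121321, 0.7778177, -0.3535535, 0.3535535)
q + ½dt·q⊗(0,ω), renormalized = (0.0053, 0.0194, 0.6981, 0.7157)
linear accel F/m = (0.1200, -0.0800, -0.4800)
new position p' = (-2.5950, -1.2200, -1.2800)
new velocity v' = (0.1060, 1.5960, 0.3760)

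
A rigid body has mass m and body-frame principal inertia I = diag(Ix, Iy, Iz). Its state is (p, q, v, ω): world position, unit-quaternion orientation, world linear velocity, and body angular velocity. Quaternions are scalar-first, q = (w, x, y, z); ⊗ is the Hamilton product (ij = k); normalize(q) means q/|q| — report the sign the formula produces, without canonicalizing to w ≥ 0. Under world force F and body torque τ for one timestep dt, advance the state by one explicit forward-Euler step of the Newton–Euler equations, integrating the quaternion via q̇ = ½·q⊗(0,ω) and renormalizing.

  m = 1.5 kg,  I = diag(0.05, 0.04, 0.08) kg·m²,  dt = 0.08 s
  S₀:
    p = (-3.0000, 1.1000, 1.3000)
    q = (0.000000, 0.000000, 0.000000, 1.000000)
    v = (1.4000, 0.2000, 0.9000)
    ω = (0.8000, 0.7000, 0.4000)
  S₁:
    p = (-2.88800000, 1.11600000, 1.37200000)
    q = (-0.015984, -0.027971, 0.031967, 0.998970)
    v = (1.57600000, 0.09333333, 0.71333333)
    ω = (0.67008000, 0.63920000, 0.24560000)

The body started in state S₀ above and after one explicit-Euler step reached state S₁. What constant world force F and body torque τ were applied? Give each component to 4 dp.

F = (3.3000, -2.0000, -3.5000)
τ = (-0.0700, -0.0400, -0.1600)

rate change Δω = (-0.12992000, -0.06080000, -0.15440000)
τ = I·(Δω/dt) + ω₀×(Iω₀) = (-0.0700, -0.0400, -0.1600)
Δv = v₁−v₀ = (0.17600000, -0.10666667, -0.18666667)
m·(v₁−v₀)/dt = (3.3000, -2.0000, -3.5000)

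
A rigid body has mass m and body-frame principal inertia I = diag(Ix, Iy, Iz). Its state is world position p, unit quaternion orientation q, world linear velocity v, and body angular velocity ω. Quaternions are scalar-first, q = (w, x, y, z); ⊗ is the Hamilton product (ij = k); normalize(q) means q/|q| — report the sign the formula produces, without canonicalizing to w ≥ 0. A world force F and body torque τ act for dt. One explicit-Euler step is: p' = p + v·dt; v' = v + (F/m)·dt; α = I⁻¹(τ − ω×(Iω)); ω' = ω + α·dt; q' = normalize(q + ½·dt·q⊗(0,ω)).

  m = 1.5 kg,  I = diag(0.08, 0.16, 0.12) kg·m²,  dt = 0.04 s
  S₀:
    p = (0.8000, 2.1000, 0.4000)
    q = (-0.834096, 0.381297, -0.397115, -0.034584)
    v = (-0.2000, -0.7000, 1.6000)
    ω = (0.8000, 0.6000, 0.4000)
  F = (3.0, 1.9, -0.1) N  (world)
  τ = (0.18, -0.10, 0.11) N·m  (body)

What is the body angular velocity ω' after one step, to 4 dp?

ω×(Iω) gyroscopic = (-0.0096, -0.0128, 0.0384)
α = I⁻¹(τ − ω×Iω) = (2.3700, -0.5450, 0.5967)
ω + α·dt = (0.8948, 0.5782, 0.4239)

ω' = (0.8948, 0.5782, 0.4239)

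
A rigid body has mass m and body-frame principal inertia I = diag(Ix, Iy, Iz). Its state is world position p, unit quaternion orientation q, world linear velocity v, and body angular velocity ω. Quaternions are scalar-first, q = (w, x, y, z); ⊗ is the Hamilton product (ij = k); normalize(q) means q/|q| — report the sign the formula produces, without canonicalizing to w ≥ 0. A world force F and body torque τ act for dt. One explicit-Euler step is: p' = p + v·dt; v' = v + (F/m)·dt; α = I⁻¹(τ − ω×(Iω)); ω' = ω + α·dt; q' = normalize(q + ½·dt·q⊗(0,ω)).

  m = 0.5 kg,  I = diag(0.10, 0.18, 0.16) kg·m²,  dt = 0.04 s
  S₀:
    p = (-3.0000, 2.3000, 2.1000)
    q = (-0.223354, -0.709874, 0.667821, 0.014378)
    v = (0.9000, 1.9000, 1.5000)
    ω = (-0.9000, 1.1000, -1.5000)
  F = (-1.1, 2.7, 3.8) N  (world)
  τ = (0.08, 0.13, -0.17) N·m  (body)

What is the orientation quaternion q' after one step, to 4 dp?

q⊗(0,ω) = (-1.3519227, -0.8165287, -1.3234406, 0.1552085)
q' = normalize(q + ½dt·q⊗(0,ω)) = (-0.2502, -0.7256, 0.6408, 0.0175)

q' = (-0.2502, -0.7256, 0.6408, 0.0175)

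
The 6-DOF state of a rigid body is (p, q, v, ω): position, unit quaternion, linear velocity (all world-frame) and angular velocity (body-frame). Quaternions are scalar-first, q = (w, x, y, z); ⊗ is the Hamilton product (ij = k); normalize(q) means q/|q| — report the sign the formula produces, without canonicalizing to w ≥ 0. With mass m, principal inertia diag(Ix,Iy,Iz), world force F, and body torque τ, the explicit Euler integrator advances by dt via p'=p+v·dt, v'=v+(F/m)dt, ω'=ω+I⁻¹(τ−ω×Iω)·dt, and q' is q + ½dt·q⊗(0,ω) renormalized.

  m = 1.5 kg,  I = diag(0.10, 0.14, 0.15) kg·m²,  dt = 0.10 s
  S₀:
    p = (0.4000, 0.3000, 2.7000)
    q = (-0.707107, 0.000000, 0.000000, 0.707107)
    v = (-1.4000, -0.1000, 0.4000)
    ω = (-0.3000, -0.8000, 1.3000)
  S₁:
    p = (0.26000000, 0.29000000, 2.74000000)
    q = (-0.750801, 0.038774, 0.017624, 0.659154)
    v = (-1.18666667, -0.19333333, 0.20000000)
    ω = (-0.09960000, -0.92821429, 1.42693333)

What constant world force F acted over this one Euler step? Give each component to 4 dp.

v₁ − v₀ = (0.21333333, -0.09333333, -0.20000000)
m·(v₁−v₀)/dt = (3.2000, -1.4000, -3.0000)

F = (3.2000, -1.4000, -3.0000)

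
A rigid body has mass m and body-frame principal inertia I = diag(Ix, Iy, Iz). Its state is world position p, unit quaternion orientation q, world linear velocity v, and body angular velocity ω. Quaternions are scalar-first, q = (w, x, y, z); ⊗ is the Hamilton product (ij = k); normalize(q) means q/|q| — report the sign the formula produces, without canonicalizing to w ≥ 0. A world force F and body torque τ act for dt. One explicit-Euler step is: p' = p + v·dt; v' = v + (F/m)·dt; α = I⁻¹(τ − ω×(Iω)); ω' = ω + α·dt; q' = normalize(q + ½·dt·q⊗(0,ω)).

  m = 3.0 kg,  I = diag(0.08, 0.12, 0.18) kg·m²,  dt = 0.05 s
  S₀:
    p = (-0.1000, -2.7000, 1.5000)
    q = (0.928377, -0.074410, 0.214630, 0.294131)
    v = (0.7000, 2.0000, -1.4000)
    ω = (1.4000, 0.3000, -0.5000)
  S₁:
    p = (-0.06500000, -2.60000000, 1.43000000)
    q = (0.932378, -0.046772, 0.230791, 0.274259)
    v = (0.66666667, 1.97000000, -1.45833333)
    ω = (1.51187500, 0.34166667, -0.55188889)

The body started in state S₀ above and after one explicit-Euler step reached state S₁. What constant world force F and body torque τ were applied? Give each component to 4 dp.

F = (-2.0000, -1.8000, -3.5000)
τ = (0.1700, 0.1700, -0.1700)

rate change Δω = (0.11187500, 0.04166667, -0.05188889)
I·α + gyro = (0.1700, 0.1700, -0.1700)
velocity change Δv = (-0.03333333, -0.03000000, -0.05833333)
m·(v₁−v₀)/dt = (-2.0000, -1.8000, -3.5000)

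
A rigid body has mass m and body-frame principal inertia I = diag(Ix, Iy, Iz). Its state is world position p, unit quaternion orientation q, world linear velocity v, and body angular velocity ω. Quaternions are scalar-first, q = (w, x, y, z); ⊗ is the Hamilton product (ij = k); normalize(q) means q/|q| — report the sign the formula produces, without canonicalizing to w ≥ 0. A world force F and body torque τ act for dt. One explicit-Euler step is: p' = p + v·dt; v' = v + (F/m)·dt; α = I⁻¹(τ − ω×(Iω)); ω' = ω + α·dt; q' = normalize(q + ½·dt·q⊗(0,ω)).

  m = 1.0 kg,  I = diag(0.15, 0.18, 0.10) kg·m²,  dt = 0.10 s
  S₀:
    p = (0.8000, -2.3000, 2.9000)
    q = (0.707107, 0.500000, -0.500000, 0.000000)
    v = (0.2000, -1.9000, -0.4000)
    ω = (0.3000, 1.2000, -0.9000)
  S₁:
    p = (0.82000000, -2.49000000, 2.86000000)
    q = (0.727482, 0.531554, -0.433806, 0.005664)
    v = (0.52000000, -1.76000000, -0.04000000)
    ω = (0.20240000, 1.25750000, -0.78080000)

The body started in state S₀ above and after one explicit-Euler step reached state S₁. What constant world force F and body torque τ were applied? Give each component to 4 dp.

Δv = v₁−v₀ = (0.32000000, 0.14000000, 0.36000000)
m·(v₁−v₀)/dt = (3.2000, 1.4000, 3.6000)
rate change Δω = (-0.09760000, 0.05750000, 0.11920000)
gyro term ω₀×Iω₀ = (0.0864, -0.0135, 0.0108)
applied torque τ = (-0.0600, 0.0900, 0.1300)

F = (3.2000, 1.4000, 3.6000)
τ = (-0.0600, 0.0900, 0.1300)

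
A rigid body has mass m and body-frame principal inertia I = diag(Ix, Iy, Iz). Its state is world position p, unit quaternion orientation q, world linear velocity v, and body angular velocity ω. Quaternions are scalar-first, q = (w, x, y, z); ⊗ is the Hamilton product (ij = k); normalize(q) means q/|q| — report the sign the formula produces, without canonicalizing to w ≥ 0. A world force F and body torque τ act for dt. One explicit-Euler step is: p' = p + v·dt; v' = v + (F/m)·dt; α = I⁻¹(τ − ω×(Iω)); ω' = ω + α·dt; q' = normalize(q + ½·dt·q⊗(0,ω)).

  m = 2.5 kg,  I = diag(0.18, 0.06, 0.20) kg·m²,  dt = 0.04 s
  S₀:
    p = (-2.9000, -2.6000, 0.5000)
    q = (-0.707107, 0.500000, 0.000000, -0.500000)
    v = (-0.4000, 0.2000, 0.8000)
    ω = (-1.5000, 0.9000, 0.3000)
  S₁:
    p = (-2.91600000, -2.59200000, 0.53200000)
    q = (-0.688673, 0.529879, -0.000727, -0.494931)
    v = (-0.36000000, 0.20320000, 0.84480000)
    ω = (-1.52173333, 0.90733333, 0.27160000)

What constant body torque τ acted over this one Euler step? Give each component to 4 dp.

ω₁ − ω₀ = (-0.02173333, 0.00733333, -0.02840000)
τ = I·(Δω/dt) + ω₀×(Iω₀) = (-0.0600, 0.0200, 0.0200)

τ = (-0.0600, 0.0200, 0.0200)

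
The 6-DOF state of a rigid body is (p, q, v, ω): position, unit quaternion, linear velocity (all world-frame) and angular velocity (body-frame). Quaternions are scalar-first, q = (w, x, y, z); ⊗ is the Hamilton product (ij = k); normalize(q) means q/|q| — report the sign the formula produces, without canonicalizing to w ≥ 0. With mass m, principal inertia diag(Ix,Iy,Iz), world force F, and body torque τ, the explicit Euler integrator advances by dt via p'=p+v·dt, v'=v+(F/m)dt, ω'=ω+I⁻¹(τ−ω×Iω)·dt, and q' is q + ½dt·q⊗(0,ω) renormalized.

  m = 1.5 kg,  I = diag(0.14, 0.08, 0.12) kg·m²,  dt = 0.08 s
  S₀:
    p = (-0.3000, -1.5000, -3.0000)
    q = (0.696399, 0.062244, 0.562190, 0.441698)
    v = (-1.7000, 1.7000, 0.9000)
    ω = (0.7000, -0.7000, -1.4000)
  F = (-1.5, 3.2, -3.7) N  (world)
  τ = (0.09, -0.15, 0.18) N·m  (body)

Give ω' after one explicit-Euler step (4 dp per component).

(τ − ω×Iω)/I = (0.3629, -1.6300, 1.2550)
new body rate ω' = (0.7290, -0.8304, -1.2996)

ω' = (0.7290, -0.8304, -1.2996)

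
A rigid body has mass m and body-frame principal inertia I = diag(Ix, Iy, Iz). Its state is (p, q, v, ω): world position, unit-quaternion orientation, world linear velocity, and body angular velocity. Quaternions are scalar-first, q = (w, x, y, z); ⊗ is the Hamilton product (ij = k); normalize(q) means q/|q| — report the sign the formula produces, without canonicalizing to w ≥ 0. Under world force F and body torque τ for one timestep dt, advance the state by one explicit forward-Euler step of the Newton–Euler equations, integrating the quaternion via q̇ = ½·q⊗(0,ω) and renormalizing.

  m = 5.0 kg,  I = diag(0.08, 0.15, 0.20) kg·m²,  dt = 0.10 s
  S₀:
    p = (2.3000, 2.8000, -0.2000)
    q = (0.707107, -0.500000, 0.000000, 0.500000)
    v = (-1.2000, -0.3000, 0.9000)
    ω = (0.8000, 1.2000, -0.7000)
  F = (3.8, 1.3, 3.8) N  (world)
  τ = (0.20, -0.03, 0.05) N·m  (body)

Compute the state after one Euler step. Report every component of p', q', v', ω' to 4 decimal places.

p' = (2.1800, 2.7700, -0.1100)
q' = (0.7422, -0.5001, 0.0448, 0.4438)
v' = (-1.1240, -0.2740, 0.9760)
ω' = (1.1025, 1.1352, -0.7086)

p + v·dt = (2.1800, 2.7700, -0.1100)
v + (F/m)dt = (-1.1240, -0.2740, 0.9760)
ω×(Iω) gyroscopic = (-0.0420, 0.0672, 0.0672)
α = I⁻¹(τ − ω×Iω) = (3.0250, -0.6480, -0.0860)
ω + α·dt = (1.1025, 1.1352, -0.7086)
2q̇ = q⊗(0,ω) = (0.7500000, -0.0343144, 0.8985284, -1.0949749)
updated quaternion q' = (0.7422, -0.5001, 0.0448, 0.4438)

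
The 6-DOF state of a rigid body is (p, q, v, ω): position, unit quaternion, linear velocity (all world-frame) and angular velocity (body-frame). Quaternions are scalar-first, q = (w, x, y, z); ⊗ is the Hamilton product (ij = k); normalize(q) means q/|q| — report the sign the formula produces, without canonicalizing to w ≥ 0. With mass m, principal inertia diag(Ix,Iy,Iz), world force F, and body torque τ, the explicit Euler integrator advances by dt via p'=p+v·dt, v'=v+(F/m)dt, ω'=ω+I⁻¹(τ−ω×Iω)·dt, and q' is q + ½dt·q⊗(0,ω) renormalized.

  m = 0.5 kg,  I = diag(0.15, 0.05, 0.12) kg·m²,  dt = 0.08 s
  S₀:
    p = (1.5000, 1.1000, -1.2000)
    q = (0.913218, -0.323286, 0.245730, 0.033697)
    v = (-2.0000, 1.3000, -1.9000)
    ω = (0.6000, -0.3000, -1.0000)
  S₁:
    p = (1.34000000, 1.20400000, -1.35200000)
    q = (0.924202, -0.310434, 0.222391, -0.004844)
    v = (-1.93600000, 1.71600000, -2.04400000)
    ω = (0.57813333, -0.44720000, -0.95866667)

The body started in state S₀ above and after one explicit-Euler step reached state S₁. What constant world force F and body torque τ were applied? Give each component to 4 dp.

rate change Δω = (-0.02186667, -0.14720000, 0.04133333)
precession coupling = (0.0210, -0.0180, 0.0180)
I·α + gyro = (-0.0200, -0.1100, 0.0800)
velocity change Δv = (0.06400000, 0.41600000, -0.14400000)
m·(v₁−v₀)/dt = (0.4000, 2.6000, -0.9000)

F = (0.4000, 2.6000, -0.9000)
τ = (-0.0200, -0.1100, 0.0800)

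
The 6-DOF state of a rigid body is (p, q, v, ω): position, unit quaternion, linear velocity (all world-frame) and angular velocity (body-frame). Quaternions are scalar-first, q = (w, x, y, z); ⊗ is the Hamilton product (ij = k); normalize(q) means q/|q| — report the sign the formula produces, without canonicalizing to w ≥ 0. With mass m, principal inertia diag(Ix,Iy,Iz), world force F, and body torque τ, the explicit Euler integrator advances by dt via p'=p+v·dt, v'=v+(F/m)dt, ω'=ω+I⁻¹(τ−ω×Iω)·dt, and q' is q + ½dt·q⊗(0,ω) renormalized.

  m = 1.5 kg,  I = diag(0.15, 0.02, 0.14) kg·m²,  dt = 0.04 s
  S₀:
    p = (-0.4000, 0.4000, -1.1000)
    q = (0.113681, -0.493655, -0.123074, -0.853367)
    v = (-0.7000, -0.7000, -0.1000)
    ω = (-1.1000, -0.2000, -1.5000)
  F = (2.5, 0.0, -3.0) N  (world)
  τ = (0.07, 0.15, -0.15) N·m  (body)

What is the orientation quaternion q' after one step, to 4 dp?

q' = (0.0767, -0.4955, -0.1195, -0.8569)

Hamilton product q⊗(0,ω) = (-1.8476858, -0.1111115, 0.1754850, -0.2071719)
q + ½dt·q⊗(0,ω), renormalized = (0.0767, -0.4955, -0.1195, -0.8569)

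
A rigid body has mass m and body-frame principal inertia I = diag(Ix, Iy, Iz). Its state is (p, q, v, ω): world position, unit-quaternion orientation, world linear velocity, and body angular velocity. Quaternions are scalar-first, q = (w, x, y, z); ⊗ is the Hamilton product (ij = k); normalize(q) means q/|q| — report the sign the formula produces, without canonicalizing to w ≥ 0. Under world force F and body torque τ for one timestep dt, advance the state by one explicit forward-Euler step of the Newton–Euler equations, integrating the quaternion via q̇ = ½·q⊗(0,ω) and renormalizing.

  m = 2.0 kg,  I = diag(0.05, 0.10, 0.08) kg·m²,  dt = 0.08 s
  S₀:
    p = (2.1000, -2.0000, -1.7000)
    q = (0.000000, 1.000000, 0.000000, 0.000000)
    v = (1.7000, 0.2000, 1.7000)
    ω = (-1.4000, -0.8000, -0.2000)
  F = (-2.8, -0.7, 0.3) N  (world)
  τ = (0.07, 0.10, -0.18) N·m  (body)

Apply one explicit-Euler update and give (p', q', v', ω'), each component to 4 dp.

p' = (2.2360, -1.9840, -1.5640)
q' = (0.0559, 0.9979, 0.0080, -0.0319)
v' = (1.5880, 0.1720, 1.7120)
ω' = (-1.2829, -0.7133, -0.4360)

p + v·dt = (2.2360, -1.9840, -1.5640)
v + (F/m)dt = (1.5880, 0.1720, 1.7120)
gyro term ω×Iω = (-0.0032, -0.0084, 0.0560)
(τ − ω×Iω)/I = (1.4640, 1.0840, -2.9500)
ω' = ω + α·dt = (-1.2829, -0.7133, -0.4360)
q⊗(0,ω) = (1.4000000, 0.0000000, 0.2000000, -0.8000000)
q' = normalize(q + ½dt·q⊗(0,ω)) = (0.0559, 0.9979, 0.0080, -0.0319)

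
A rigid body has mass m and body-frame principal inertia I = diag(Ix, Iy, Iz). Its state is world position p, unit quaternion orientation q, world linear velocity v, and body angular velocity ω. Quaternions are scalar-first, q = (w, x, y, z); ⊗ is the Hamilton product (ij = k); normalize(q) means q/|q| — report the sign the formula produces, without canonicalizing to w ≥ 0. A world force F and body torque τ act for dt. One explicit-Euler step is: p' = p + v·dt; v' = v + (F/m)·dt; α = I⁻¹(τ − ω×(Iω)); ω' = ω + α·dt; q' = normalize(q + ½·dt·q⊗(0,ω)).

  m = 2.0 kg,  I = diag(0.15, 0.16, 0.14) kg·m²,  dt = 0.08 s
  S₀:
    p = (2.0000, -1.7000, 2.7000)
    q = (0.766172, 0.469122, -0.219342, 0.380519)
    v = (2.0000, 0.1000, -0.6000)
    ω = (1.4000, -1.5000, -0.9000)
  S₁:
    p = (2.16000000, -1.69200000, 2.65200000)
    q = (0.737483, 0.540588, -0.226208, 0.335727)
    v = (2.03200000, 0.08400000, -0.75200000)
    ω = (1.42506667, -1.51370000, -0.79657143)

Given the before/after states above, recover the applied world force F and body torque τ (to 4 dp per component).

rate change Δω = (0.02506667, -0.01370000, 0.10342857)
gyro term ω₀×Iω₀ = (-0.0270, -0.0126, -0.0210)
applied torque τ = (0.0200, -0.0400, 0.1600)
v₁ − v₀ = (0.03200000, -0.01600000, -0.15200000)
m·(v₁−v₀)/dt = (0.8000, -0.4000, -3.8000)

F = (0.8000, -0.4000, -3.8000)
τ = (0.0200, -0.0400, 0.1600)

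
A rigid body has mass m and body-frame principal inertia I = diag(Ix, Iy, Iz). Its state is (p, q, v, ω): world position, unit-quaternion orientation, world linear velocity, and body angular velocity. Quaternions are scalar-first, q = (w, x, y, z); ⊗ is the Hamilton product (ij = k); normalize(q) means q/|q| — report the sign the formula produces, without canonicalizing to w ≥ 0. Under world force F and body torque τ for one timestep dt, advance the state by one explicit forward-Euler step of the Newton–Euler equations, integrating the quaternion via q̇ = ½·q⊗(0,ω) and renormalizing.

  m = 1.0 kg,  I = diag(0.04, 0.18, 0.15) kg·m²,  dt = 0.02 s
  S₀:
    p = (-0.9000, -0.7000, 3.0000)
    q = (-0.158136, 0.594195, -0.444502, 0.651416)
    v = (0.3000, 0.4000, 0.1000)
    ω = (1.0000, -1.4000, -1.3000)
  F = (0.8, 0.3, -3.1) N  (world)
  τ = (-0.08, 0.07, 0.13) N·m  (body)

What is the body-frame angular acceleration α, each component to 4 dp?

α = (-0.6350, -0.4056, 2.1733)

precession coupling ω×(Iω) = (-0.0546, 0.1430, -0.1960)
angular accel α = (-0.6350, -0.4056, 2.1733)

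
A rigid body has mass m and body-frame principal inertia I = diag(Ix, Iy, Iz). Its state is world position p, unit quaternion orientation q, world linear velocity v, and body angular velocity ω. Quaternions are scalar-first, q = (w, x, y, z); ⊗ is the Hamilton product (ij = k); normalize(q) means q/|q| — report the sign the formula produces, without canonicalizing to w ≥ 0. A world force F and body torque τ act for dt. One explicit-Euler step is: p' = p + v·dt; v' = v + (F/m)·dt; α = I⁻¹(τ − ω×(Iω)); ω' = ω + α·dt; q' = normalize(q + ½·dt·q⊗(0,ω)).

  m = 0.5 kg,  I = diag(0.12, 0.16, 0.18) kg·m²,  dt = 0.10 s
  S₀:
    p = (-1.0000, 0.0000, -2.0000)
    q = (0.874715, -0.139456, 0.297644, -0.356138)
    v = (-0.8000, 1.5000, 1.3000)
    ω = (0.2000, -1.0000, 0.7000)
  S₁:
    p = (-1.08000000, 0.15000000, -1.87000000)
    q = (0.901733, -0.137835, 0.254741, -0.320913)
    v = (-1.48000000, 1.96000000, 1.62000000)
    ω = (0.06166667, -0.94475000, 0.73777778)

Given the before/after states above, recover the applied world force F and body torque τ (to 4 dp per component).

F = (-3.4000, 2.3000, 1.6000)
τ = (-0.1800, 0.0800, 0.0600)

ω₁ − ω₀ = (-0.13833333, 0.05525000, 0.03777778)
gyro term ω₀×Iω₀ = (-0.0140, -0.0084, -0.0080)
τ = I·(Δω/dt) + ω₀×(Iω₀) = (-0.1800, 0.0800, 0.0600)
Δv = v₁−v₀ = (-0.68000000, 0.46000000, 0.32000000)
applied force F = (-3.4000, 2.3000, 1.6000)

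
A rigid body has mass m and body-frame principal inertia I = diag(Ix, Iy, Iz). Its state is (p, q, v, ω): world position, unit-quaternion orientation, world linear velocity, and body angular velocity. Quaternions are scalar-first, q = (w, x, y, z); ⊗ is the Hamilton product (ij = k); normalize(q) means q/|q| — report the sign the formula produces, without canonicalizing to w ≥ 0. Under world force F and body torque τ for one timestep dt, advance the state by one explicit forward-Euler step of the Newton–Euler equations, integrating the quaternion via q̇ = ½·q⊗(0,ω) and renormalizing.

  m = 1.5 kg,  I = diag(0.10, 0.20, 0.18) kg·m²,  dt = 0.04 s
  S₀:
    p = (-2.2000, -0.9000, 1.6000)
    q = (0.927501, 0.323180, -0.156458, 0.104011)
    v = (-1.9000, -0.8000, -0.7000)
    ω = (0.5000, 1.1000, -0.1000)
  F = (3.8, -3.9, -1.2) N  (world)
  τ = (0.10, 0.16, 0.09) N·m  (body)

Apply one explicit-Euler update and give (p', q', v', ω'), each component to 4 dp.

precession coupling ω×(Iω) = (0.0022, 0.0040, 0.0550)
(τ − ω×Iω)/I = (0.9780, 0.7800, 0.1944)
ω + α·dt = (0.5391, 1.1312, -0.0922)
Hamilton product q⊗(0,ω) = (0.0209149, 0.3649842, 1.1045746, 0.3409769)
q' = normalize(q + ½dt·q⊗(0,ω)) = (0.9276, 0.3304, -0.1343, 0.1108)
a = F/m = (2.5333, -2.6000, -0.8000)
p' = p + v·dt = (-2.2760, -0.9320, 1.5720)
v + (F/m)dt = (-1.7987, -0.9040, -0.7320)

p' = (-2.2760, -0.9320, 1.5720)
q' = (0.9276, 0.3304, -0.1343, 0.1108)
v' = (-1.7987, -0.9040, -0.7320)
ω' = (0.5391, 1.1312, -0.0922)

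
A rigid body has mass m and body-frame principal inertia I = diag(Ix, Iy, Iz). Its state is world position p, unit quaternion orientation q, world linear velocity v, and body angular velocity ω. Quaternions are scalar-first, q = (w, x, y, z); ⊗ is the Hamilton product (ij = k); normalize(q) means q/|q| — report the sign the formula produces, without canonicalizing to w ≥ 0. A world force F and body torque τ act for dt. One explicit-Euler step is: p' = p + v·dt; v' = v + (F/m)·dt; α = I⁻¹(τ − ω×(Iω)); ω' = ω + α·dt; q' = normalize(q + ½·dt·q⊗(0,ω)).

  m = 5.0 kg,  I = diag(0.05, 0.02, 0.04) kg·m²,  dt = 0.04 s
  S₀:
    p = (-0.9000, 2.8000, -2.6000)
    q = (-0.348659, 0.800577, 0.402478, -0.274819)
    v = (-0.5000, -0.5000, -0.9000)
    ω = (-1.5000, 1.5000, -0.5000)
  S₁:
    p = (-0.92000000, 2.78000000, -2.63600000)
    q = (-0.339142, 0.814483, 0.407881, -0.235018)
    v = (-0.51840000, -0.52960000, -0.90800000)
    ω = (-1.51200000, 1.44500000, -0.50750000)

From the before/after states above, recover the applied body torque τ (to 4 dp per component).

τ = (-0.0300, -0.0200, 0.0600)

rate change Δω = (-0.01200000, -0.05500000, -0.00750000)
ω₀×(Iω₀) = (-0.0150, 0.0075, 0.0675)
τ = I·(Δω/dt) + ω₀×(Iω₀) = (-0.0300, -0.0200, 0.0600)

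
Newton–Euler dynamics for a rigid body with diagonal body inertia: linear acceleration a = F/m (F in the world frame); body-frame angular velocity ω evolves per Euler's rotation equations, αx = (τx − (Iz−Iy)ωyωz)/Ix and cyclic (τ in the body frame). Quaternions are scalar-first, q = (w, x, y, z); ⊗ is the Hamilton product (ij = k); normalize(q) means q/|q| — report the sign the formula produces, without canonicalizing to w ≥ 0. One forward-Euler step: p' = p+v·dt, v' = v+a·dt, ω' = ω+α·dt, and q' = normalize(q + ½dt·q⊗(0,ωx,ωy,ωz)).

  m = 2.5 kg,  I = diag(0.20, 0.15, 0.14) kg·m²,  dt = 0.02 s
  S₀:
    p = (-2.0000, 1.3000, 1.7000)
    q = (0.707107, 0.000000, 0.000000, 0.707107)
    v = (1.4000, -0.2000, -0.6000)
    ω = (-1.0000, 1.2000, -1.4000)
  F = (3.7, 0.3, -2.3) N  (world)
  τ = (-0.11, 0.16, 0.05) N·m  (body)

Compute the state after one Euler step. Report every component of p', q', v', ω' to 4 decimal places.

p' = (-1.9720, 1.2960, 1.6880)
q' = (0.7168, -0.0156, 0.0014, 0.6971)
v' = (1.4296, -0.1976, -0.6184)
ω' = (-1.0127, 1.2101, -1.4014)

linear accel F/m = (1.4800, 0.1200, -0.9200)
p + v·dt = (-1.9720, 1.2960, 1.6880)
v + (F/m)dt = (1.4296, -0.1976, -0.6184)
gyro term ω×Iω = (0.0168, 0.0840, 0.0600)
(τ − ω×Iω)/I = (-0.6340, 0.5067, -0.0714)
new body rate ω' = (-1.0127, 1.2101, -1.4014)
2q̇ = q⊗(0,ω) = (0.9899498, -1.5556354, 0.1414214, -0.9899498)
q + ½dt·q⊗(0,ω), renormalized = (0.7168, -0.0156, 0.0014, 0.6971)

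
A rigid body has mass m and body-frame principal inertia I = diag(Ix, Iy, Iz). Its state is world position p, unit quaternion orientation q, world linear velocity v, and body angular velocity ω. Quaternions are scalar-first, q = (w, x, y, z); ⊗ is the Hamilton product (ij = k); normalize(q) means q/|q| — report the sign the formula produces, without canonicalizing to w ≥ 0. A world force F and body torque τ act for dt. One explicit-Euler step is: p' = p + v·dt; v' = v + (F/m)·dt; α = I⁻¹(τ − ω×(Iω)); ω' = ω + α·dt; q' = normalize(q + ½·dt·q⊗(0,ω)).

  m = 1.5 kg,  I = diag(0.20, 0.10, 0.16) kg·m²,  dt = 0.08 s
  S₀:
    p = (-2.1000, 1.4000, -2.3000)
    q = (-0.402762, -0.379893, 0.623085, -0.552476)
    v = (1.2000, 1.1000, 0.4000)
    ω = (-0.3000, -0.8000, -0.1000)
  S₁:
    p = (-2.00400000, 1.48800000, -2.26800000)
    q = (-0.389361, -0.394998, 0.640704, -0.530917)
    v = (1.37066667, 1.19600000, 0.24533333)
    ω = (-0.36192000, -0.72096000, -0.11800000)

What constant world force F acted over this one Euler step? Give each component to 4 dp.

Δv = v₁−v₀ = (0.17066667, 0.09600000, -0.15466667)
m·(v₁−v₀)/dt = (3.2000, 1.8000, -2.9000)

F = (3.2000, 1.8000, -2.9000)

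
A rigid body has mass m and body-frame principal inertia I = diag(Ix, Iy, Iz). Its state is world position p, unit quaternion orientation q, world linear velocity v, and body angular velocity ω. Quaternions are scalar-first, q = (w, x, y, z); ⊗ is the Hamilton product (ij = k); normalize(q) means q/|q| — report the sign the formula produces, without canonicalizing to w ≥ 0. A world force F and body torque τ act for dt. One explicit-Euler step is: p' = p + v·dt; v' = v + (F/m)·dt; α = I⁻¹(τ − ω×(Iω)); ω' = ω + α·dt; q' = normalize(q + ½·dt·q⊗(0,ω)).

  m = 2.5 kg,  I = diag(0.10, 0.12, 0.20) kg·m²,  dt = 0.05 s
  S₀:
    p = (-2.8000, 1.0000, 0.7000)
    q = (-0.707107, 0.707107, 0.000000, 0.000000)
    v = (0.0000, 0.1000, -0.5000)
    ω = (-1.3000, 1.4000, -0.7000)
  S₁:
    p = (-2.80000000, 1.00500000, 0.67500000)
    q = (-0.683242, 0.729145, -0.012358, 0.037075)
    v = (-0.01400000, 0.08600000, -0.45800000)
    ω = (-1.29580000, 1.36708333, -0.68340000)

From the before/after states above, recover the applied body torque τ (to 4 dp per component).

τ = (-0.0700, -0.1700, 0.0300)

ω₁ − ω₀ = (0.00420000, -0.03291667, 0.01660000)
precession coupling = (-0.0784, -0.0910, -0.0364)
applied torque τ = (-0.0700, -0.1700, 0.0300)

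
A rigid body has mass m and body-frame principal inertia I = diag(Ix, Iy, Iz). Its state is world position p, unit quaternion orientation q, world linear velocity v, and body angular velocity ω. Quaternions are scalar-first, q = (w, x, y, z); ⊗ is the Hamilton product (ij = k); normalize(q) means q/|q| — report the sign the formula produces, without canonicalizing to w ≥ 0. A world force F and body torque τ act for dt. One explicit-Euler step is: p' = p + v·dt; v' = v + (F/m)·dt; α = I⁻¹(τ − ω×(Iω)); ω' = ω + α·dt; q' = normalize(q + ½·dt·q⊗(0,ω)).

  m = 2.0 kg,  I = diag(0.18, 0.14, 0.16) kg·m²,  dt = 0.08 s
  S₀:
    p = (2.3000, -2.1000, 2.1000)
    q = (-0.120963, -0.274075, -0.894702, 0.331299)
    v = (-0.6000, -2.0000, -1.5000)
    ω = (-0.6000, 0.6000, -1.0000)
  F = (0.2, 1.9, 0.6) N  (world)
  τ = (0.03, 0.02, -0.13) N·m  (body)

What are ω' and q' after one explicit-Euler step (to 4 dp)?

α = I⁻¹(τ − ω×Iω) = (0.2333, 0.0571, -0.9025)
ω + α·dt = (-0.5813, 0.6046, -1.0722)
2q̇ = q⊗(0,ω) = (0.7036752, 0.7685004, -0.5454322, -0.5803032)
q + ½dt·q⊗(0,ω), renormalized = (-0.0927, -0.2430, -0.9153, 0.3077)

ω' = (-0.5813, 0.6046, -1.0722)
q' = (-0.0927, -0.2430, -0.9153, 0.3077)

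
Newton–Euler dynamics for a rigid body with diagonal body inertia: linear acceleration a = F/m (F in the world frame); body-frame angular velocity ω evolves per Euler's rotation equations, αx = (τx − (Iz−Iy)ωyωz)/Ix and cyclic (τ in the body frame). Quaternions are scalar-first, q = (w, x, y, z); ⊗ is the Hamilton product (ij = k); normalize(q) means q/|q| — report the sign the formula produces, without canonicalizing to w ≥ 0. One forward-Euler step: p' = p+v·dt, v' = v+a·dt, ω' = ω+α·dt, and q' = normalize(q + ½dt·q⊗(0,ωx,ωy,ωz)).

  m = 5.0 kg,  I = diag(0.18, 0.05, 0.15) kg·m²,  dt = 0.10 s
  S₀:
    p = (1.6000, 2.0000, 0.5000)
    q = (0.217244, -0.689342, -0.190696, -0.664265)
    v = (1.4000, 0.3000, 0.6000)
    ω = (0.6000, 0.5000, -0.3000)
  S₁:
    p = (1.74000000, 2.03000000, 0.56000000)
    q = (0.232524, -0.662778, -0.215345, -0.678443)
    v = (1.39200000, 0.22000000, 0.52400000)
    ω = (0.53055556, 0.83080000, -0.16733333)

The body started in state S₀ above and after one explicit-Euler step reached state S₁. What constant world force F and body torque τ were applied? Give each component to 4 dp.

F = (-0.4000, -4.0000, -3.8000)
τ = (-0.1400, 0.1600, 0.1600)

rate change Δω = (-0.06944444, 0.33080000, 0.13266667)
ω₀×(Iω₀) = (-0.0150, -0.0054, -0.0390)
τ = I·(Δω/dt) + ω₀×(Iω₀) = (-0.1400, 0.1600, 0.1600)
v₁ − v₀ = (-0.00800000, -0.08000000, -0.07600000)
m·(v₁−v₀)/dt = (-0.4000, -4.0000, -3.8000)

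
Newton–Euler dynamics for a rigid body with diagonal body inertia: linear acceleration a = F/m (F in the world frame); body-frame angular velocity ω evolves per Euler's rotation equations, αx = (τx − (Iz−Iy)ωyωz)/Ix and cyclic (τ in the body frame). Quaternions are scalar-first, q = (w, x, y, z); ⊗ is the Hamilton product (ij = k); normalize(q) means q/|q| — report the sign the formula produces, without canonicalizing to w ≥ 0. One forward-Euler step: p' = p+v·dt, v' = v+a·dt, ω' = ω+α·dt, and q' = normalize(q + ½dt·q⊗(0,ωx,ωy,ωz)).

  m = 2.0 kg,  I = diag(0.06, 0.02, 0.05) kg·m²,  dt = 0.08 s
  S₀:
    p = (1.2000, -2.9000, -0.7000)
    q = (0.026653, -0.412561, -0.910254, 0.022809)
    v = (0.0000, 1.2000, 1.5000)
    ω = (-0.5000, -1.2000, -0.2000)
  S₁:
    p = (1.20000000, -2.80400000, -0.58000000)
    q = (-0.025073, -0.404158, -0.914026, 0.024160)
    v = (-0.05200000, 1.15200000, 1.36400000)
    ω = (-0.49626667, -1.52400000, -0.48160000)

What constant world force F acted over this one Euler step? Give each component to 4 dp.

velocity change Δv = (-0.05200000, -0.04800000, -0.13600000)
F = m·Δv/dt = (-1.3000, -1.2000, -3.4000)

F = (-1.3000, -1.2000, -3.4000)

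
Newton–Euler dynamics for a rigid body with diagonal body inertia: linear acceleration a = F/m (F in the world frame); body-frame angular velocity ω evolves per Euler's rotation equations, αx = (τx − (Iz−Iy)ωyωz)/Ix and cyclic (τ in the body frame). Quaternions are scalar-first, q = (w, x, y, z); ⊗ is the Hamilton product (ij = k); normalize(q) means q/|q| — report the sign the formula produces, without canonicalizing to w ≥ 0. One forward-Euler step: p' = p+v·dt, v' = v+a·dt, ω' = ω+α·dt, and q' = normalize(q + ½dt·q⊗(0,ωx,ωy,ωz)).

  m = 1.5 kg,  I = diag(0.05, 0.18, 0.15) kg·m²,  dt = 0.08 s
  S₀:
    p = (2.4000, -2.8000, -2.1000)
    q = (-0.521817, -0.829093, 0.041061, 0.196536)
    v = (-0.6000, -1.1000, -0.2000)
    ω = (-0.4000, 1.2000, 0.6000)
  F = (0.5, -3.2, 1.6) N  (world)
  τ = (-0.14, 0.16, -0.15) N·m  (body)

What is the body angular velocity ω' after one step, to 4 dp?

angular accel α = (-2.3680, 0.7556, -0.5840)
ω + α·dt = (-0.5894, 1.2604, 0.5533)

ω' = (-0.5894, 1.2604, 0.5533)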